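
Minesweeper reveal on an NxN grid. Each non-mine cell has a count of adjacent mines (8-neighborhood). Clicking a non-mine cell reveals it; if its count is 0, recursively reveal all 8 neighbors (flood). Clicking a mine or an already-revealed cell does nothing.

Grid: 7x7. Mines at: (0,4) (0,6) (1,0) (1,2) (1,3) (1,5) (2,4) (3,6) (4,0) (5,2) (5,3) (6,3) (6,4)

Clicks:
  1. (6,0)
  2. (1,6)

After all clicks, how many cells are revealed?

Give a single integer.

Click 1 (6,0) count=0: revealed 4 new [(5,0) (5,1) (6,0) (6,1)] -> total=4
Click 2 (1,6) count=2: revealed 1 new [(1,6)] -> total=5

Answer: 5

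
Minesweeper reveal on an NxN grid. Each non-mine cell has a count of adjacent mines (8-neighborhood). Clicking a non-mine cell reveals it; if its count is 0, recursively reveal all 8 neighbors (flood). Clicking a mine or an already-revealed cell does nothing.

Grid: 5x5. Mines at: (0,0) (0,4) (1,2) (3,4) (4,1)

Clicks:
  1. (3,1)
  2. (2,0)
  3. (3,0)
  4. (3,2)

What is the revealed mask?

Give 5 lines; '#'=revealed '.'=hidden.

Click 1 (3,1) count=1: revealed 1 new [(3,1)] -> total=1
Click 2 (2,0) count=0: revealed 5 new [(1,0) (1,1) (2,0) (2,1) (3,0)] -> total=6
Click 3 (3,0) count=1: revealed 0 new [(none)] -> total=6
Click 4 (3,2) count=1: revealed 1 new [(3,2)] -> total=7

Answer: .....
##...
##...
###..
.....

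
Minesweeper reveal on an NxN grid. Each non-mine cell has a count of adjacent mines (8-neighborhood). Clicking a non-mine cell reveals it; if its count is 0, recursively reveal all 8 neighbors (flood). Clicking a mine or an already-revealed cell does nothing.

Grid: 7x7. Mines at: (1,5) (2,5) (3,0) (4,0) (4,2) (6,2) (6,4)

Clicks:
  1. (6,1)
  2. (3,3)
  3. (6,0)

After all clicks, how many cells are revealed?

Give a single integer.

Click 1 (6,1) count=1: revealed 1 new [(6,1)] -> total=1
Click 2 (3,3) count=1: revealed 1 new [(3,3)] -> total=2
Click 3 (6,0) count=0: revealed 3 new [(5,0) (5,1) (6,0)] -> total=5

Answer: 5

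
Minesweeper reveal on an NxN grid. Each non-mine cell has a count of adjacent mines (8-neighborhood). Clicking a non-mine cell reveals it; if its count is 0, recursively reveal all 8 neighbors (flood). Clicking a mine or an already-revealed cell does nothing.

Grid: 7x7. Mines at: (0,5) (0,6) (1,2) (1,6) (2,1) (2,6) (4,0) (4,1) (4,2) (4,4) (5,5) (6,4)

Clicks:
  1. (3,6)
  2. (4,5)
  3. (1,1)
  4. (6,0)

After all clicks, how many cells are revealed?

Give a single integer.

Answer: 11

Derivation:
Click 1 (3,6) count=1: revealed 1 new [(3,6)] -> total=1
Click 2 (4,5) count=2: revealed 1 new [(4,5)] -> total=2
Click 3 (1,1) count=2: revealed 1 new [(1,1)] -> total=3
Click 4 (6,0) count=0: revealed 8 new [(5,0) (5,1) (5,2) (5,3) (6,0) (6,1) (6,2) (6,3)] -> total=11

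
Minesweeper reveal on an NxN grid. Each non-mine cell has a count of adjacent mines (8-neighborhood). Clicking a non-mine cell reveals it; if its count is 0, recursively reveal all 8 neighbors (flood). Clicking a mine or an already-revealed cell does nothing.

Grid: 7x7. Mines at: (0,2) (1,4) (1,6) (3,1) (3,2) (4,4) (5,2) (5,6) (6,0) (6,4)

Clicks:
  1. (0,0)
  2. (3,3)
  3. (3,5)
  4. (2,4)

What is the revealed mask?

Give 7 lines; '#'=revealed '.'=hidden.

Answer: ##.....
##.....
##..#..
...#.#.
.......
.......
.......

Derivation:
Click 1 (0,0) count=0: revealed 6 new [(0,0) (0,1) (1,0) (1,1) (2,0) (2,1)] -> total=6
Click 2 (3,3) count=2: revealed 1 new [(3,3)] -> total=7
Click 3 (3,5) count=1: revealed 1 new [(3,5)] -> total=8
Click 4 (2,4) count=1: revealed 1 new [(2,4)] -> total=9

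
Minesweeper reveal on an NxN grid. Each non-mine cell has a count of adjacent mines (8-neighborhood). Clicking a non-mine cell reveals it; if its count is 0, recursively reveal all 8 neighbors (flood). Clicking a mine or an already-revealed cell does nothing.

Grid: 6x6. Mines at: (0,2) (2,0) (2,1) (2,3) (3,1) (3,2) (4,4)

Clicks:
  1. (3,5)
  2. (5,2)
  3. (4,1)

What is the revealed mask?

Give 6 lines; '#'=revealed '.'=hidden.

Click 1 (3,5) count=1: revealed 1 new [(3,5)] -> total=1
Click 2 (5,2) count=0: revealed 8 new [(4,0) (4,1) (4,2) (4,3) (5,0) (5,1) (5,2) (5,3)] -> total=9
Click 3 (4,1) count=2: revealed 0 new [(none)] -> total=9

Answer: ......
......
......
.....#
####..
####..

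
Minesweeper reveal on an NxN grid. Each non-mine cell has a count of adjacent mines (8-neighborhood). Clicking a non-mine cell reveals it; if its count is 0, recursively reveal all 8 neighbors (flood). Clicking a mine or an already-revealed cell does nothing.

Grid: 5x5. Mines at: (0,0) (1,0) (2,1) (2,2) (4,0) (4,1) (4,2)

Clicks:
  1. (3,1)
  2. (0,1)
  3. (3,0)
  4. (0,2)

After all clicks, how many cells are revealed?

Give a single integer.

Click 1 (3,1) count=5: revealed 1 new [(3,1)] -> total=1
Click 2 (0,1) count=2: revealed 1 new [(0,1)] -> total=2
Click 3 (3,0) count=3: revealed 1 new [(3,0)] -> total=3
Click 4 (0,2) count=0: revealed 13 new [(0,2) (0,3) (0,4) (1,1) (1,2) (1,3) (1,4) (2,3) (2,4) (3,3) (3,4) (4,3) (4,4)] -> total=16

Answer: 16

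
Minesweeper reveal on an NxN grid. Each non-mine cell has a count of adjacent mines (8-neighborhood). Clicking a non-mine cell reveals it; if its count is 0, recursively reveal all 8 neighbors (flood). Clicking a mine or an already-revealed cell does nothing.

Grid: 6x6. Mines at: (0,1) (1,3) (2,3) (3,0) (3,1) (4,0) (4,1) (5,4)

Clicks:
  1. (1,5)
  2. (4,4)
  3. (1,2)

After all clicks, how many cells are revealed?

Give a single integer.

Click 1 (1,5) count=0: revealed 10 new [(0,4) (0,5) (1,4) (1,5) (2,4) (2,5) (3,4) (3,5) (4,4) (4,5)] -> total=10
Click 2 (4,4) count=1: revealed 0 new [(none)] -> total=10
Click 3 (1,2) count=3: revealed 1 new [(1,2)] -> total=11

Answer: 11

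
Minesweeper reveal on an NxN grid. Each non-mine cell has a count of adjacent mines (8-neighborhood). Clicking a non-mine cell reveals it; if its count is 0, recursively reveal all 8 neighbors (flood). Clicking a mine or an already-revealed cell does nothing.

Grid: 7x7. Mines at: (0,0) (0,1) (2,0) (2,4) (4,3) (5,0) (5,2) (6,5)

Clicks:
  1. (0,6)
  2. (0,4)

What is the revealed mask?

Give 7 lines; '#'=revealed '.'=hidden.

Click 1 (0,6) count=0: revealed 21 new [(0,2) (0,3) (0,4) (0,5) (0,6) (1,2) (1,3) (1,4) (1,5) (1,6) (2,5) (2,6) (3,4) (3,5) (3,6) (4,4) (4,5) (4,6) (5,4) (5,5) (5,6)] -> total=21
Click 2 (0,4) count=0: revealed 0 new [(none)] -> total=21

Answer: ..#####
..#####
.....##
....###
....###
....###
.......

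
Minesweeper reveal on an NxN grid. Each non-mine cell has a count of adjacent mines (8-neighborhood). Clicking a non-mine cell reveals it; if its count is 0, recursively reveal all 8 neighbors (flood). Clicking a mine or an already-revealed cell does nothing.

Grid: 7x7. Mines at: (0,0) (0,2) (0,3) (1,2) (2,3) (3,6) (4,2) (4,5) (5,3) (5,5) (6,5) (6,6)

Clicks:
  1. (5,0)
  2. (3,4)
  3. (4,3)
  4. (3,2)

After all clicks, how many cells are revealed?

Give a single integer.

Click 1 (5,0) count=0: revealed 14 new [(1,0) (1,1) (2,0) (2,1) (3,0) (3,1) (4,0) (4,1) (5,0) (5,1) (5,2) (6,0) (6,1) (6,2)] -> total=14
Click 2 (3,4) count=2: revealed 1 new [(3,4)] -> total=15
Click 3 (4,3) count=2: revealed 1 new [(4,3)] -> total=16
Click 4 (3,2) count=2: revealed 1 new [(3,2)] -> total=17

Answer: 17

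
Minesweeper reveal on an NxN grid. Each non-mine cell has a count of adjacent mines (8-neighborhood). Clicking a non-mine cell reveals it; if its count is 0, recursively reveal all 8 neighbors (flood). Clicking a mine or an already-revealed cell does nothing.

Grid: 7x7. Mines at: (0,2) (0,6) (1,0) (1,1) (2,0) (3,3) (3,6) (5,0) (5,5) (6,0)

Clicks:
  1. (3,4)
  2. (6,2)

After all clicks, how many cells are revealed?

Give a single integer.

Click 1 (3,4) count=1: revealed 1 new [(3,4)] -> total=1
Click 2 (6,2) count=0: revealed 12 new [(4,1) (4,2) (4,3) (4,4) (5,1) (5,2) (5,3) (5,4) (6,1) (6,2) (6,3) (6,4)] -> total=13

Answer: 13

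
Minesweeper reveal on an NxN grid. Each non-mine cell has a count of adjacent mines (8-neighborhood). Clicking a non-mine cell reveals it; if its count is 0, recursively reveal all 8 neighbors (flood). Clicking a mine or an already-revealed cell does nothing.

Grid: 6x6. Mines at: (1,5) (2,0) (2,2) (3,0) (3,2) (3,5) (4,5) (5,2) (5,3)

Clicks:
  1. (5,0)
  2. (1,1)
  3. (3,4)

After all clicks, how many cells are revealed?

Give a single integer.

Answer: 6

Derivation:
Click 1 (5,0) count=0: revealed 4 new [(4,0) (4,1) (5,0) (5,1)] -> total=4
Click 2 (1,1) count=2: revealed 1 new [(1,1)] -> total=5
Click 3 (3,4) count=2: revealed 1 new [(3,4)] -> total=6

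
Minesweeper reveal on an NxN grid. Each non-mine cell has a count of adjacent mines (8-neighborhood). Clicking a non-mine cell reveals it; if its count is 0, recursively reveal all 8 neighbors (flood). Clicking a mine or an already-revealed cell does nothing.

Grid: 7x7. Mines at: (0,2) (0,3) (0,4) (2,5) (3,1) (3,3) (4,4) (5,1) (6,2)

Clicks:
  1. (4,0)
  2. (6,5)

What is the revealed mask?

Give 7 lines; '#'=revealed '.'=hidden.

Click 1 (4,0) count=2: revealed 1 new [(4,0)] -> total=1
Click 2 (6,5) count=0: revealed 12 new [(3,5) (3,6) (4,5) (4,6) (5,3) (5,4) (5,5) (5,6) (6,3) (6,4) (6,5) (6,6)] -> total=13

Answer: .......
.......
.......
.....##
#....##
...####
...####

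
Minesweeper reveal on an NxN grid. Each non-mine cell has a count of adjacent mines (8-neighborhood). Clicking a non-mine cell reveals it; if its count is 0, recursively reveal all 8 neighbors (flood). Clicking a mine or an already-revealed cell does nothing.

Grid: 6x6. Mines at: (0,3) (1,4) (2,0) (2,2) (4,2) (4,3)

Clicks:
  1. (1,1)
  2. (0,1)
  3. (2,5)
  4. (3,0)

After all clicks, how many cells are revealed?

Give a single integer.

Answer: 8

Derivation:
Click 1 (1,1) count=2: revealed 1 new [(1,1)] -> total=1
Click 2 (0,1) count=0: revealed 5 new [(0,0) (0,1) (0,2) (1,0) (1,2)] -> total=6
Click 3 (2,5) count=1: revealed 1 new [(2,5)] -> total=7
Click 4 (3,0) count=1: revealed 1 new [(3,0)] -> total=8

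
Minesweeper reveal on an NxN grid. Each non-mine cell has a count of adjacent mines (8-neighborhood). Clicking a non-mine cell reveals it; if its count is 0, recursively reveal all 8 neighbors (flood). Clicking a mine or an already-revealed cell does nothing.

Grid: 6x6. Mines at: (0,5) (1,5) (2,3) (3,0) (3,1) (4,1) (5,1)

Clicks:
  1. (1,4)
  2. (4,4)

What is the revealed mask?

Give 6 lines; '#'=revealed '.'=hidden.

Click 1 (1,4) count=3: revealed 1 new [(1,4)] -> total=1
Click 2 (4,4) count=0: revealed 14 new [(2,4) (2,5) (3,2) (3,3) (3,4) (3,5) (4,2) (4,3) (4,4) (4,5) (5,2) (5,3) (5,4) (5,5)] -> total=15

Answer: ......
....#.
....##
..####
..####
..####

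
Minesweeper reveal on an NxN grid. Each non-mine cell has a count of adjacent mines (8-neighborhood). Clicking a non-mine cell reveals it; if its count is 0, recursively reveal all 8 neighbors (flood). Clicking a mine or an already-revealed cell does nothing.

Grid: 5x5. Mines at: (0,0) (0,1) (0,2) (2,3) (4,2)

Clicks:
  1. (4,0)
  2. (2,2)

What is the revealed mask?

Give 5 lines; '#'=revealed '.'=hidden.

Answer: .....
###..
###..
###..
##...

Derivation:
Click 1 (4,0) count=0: revealed 11 new [(1,0) (1,1) (1,2) (2,0) (2,1) (2,2) (3,0) (3,1) (3,2) (4,0) (4,1)] -> total=11
Click 2 (2,2) count=1: revealed 0 new [(none)] -> total=11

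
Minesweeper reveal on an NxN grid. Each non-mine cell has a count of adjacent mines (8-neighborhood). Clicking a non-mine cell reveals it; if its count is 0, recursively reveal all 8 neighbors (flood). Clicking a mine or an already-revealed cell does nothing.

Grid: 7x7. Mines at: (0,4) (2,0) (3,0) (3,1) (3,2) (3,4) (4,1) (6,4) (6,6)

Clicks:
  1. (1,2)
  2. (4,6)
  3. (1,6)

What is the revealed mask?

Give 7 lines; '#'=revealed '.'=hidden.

Answer: ####.##
####.##
.###.##
.....##
.....##
.....##
.......

Derivation:
Click 1 (1,2) count=0: revealed 11 new [(0,0) (0,1) (0,2) (0,3) (1,0) (1,1) (1,2) (1,3) (2,1) (2,2) (2,3)] -> total=11
Click 2 (4,6) count=0: revealed 12 new [(0,5) (0,6) (1,5) (1,6) (2,5) (2,6) (3,5) (3,6) (4,5) (4,6) (5,5) (5,6)] -> total=23
Click 3 (1,6) count=0: revealed 0 new [(none)] -> total=23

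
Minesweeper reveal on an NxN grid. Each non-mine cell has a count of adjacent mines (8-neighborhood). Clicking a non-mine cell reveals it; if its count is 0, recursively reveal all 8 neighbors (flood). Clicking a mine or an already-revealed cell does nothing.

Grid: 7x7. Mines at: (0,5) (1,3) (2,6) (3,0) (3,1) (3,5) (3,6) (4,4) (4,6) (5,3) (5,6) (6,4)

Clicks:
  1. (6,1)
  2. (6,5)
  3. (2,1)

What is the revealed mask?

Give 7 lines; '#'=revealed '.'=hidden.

Click 1 (6,1) count=0: revealed 9 new [(4,0) (4,1) (4,2) (5,0) (5,1) (5,2) (6,0) (6,1) (6,2)] -> total=9
Click 2 (6,5) count=2: revealed 1 new [(6,5)] -> total=10
Click 3 (2,1) count=2: revealed 1 new [(2,1)] -> total=11

Answer: .......
.......
.#.....
.......
###....
###....
###..#.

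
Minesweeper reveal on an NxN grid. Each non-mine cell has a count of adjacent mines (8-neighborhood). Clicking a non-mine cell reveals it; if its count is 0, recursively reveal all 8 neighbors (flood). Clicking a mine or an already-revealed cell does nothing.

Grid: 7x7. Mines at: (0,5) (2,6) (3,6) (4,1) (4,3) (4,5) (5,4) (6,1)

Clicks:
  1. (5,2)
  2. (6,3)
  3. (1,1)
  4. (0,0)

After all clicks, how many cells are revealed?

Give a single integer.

Click 1 (5,2) count=3: revealed 1 new [(5,2)] -> total=1
Click 2 (6,3) count=1: revealed 1 new [(6,3)] -> total=2
Click 3 (1,1) count=0: revealed 23 new [(0,0) (0,1) (0,2) (0,3) (0,4) (1,0) (1,1) (1,2) (1,3) (1,4) (1,5) (2,0) (2,1) (2,2) (2,3) (2,4) (2,5) (3,0) (3,1) (3,2) (3,3) (3,4) (3,5)] -> total=25
Click 4 (0,0) count=0: revealed 0 new [(none)] -> total=25

Answer: 25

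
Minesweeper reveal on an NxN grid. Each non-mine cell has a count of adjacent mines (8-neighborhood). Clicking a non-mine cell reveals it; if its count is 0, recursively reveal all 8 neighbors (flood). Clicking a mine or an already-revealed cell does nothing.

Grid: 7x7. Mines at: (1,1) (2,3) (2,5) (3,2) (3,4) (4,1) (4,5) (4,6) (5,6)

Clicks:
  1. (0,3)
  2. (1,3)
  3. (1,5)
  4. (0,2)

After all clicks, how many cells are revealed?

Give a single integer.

Click 1 (0,3) count=0: revealed 10 new [(0,2) (0,3) (0,4) (0,5) (0,6) (1,2) (1,3) (1,4) (1,5) (1,6)] -> total=10
Click 2 (1,3) count=1: revealed 0 new [(none)] -> total=10
Click 3 (1,5) count=1: revealed 0 new [(none)] -> total=10
Click 4 (0,2) count=1: revealed 0 new [(none)] -> total=10

Answer: 10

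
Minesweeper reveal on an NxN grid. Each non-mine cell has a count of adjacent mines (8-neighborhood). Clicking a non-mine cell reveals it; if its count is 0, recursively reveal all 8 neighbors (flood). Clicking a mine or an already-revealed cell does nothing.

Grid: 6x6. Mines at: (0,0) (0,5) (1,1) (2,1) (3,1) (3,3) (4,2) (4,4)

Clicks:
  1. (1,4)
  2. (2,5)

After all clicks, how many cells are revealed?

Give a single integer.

Click 1 (1,4) count=1: revealed 1 new [(1,4)] -> total=1
Click 2 (2,5) count=0: revealed 5 new [(1,5) (2,4) (2,5) (3,4) (3,5)] -> total=6

Answer: 6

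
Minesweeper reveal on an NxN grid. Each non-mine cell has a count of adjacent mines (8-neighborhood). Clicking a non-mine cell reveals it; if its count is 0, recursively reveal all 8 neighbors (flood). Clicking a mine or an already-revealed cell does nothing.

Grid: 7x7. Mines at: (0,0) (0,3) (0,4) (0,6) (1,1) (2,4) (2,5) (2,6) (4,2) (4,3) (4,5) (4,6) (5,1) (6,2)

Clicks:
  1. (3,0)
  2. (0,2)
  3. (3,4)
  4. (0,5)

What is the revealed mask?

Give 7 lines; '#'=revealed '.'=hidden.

Answer: ..#..#.
.......
##.....
##..#..
##.....
.......
.......

Derivation:
Click 1 (3,0) count=0: revealed 6 new [(2,0) (2,1) (3,0) (3,1) (4,0) (4,1)] -> total=6
Click 2 (0,2) count=2: revealed 1 new [(0,2)] -> total=7
Click 3 (3,4) count=4: revealed 1 new [(3,4)] -> total=8
Click 4 (0,5) count=2: revealed 1 new [(0,5)] -> total=9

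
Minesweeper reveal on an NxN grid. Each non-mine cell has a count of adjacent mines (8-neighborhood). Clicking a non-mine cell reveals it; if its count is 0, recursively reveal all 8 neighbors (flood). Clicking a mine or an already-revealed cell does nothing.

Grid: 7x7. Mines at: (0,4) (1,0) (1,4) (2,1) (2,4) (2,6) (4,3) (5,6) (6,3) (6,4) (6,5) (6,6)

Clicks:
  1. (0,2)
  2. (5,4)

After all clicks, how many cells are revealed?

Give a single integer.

Click 1 (0,2) count=0: revealed 6 new [(0,1) (0,2) (0,3) (1,1) (1,2) (1,3)] -> total=6
Click 2 (5,4) count=4: revealed 1 new [(5,4)] -> total=7

Answer: 7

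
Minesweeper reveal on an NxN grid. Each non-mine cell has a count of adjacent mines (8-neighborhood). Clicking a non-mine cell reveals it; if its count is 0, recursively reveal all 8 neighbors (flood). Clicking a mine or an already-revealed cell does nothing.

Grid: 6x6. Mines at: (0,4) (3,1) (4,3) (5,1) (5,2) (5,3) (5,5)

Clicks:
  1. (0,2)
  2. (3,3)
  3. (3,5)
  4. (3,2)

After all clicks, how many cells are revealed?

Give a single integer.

Click 1 (0,2) count=0: revealed 22 new [(0,0) (0,1) (0,2) (0,3) (1,0) (1,1) (1,2) (1,3) (1,4) (1,5) (2,0) (2,1) (2,2) (2,3) (2,4) (2,5) (3,2) (3,3) (3,4) (3,5) (4,4) (4,5)] -> total=22
Click 2 (3,3) count=1: revealed 0 new [(none)] -> total=22
Click 3 (3,5) count=0: revealed 0 new [(none)] -> total=22
Click 4 (3,2) count=2: revealed 0 new [(none)] -> total=22

Answer: 22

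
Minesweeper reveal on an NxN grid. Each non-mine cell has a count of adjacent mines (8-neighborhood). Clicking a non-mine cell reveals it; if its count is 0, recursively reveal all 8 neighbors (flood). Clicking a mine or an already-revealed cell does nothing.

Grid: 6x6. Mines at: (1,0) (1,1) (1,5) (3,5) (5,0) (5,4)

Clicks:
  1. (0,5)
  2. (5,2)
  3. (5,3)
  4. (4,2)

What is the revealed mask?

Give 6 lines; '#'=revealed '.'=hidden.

Click 1 (0,5) count=1: revealed 1 new [(0,5)] -> total=1
Click 2 (5,2) count=0: revealed 24 new [(0,2) (0,3) (0,4) (1,2) (1,3) (1,4) (2,0) (2,1) (2,2) (2,3) (2,4) (3,0) (3,1) (3,2) (3,3) (3,4) (4,0) (4,1) (4,2) (4,3) (4,4) (5,1) (5,2) (5,3)] -> total=25
Click 3 (5,3) count=1: revealed 0 new [(none)] -> total=25
Click 4 (4,2) count=0: revealed 0 new [(none)] -> total=25

Answer: ..####
..###.
#####.
#####.
#####.
.###..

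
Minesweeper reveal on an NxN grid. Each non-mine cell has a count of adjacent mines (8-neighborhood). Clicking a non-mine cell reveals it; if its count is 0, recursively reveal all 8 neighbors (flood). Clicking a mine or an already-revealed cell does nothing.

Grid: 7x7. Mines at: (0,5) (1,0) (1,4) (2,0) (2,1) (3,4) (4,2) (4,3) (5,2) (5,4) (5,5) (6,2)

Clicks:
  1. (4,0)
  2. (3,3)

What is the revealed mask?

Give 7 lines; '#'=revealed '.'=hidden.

Answer: .......
.......
.......
##.#...
##.....
##.....
##.....

Derivation:
Click 1 (4,0) count=0: revealed 8 new [(3,0) (3,1) (4,0) (4,1) (5,0) (5,1) (6,0) (6,1)] -> total=8
Click 2 (3,3) count=3: revealed 1 new [(3,3)] -> total=9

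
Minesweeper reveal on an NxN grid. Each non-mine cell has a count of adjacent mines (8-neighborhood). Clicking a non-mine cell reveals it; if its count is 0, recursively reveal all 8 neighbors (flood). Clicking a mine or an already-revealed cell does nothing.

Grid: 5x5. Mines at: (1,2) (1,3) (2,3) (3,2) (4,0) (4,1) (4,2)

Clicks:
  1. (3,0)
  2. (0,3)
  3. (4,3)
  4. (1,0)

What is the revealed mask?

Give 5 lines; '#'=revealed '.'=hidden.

Answer: ##.#.
##...
##...
##...
...#.

Derivation:
Click 1 (3,0) count=2: revealed 1 new [(3,0)] -> total=1
Click 2 (0,3) count=2: revealed 1 new [(0,3)] -> total=2
Click 3 (4,3) count=2: revealed 1 new [(4,3)] -> total=3
Click 4 (1,0) count=0: revealed 7 new [(0,0) (0,1) (1,0) (1,1) (2,0) (2,1) (3,1)] -> total=10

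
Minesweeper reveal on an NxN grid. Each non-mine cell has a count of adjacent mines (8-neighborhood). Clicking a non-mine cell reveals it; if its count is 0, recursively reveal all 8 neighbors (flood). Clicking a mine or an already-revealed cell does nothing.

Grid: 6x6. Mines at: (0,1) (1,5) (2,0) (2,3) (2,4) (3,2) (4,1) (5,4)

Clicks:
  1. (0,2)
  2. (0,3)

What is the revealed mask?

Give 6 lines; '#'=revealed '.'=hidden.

Answer: ..###.
..###.
......
......
......
......

Derivation:
Click 1 (0,2) count=1: revealed 1 new [(0,2)] -> total=1
Click 2 (0,3) count=0: revealed 5 new [(0,3) (0,4) (1,2) (1,3) (1,4)] -> total=6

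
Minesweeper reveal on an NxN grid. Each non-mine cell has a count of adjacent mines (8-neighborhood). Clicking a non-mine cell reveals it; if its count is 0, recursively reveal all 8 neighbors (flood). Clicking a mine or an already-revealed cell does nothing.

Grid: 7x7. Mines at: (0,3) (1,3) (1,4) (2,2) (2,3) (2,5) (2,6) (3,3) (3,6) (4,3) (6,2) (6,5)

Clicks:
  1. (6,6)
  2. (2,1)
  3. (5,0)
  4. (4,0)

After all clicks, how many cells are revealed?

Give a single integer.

Answer: 20

Derivation:
Click 1 (6,6) count=1: revealed 1 new [(6,6)] -> total=1
Click 2 (2,1) count=1: revealed 1 new [(2,1)] -> total=2
Click 3 (5,0) count=0: revealed 18 new [(0,0) (0,1) (0,2) (1,0) (1,1) (1,2) (2,0) (3,0) (3,1) (3,2) (4,0) (4,1) (4,2) (5,0) (5,1) (5,2) (6,0) (6,1)] -> total=20
Click 4 (4,0) count=0: revealed 0 new [(none)] -> total=20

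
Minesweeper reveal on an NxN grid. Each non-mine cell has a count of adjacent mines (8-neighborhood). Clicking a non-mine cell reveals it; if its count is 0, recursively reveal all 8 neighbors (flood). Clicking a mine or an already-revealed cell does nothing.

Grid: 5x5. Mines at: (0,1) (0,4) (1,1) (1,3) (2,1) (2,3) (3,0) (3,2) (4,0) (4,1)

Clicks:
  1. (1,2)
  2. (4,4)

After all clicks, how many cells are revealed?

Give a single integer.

Click 1 (1,2) count=5: revealed 1 new [(1,2)] -> total=1
Click 2 (4,4) count=0: revealed 4 new [(3,3) (3,4) (4,3) (4,4)] -> total=5

Answer: 5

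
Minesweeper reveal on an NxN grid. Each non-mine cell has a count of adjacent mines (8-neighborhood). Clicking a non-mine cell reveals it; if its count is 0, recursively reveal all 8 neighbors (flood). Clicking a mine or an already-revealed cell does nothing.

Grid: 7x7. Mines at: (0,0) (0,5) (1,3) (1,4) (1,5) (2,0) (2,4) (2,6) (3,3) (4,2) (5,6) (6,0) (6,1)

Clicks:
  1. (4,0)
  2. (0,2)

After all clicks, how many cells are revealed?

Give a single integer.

Click 1 (4,0) count=0: revealed 6 new [(3,0) (3,1) (4,0) (4,1) (5,0) (5,1)] -> total=6
Click 2 (0,2) count=1: revealed 1 new [(0,2)] -> total=7

Answer: 7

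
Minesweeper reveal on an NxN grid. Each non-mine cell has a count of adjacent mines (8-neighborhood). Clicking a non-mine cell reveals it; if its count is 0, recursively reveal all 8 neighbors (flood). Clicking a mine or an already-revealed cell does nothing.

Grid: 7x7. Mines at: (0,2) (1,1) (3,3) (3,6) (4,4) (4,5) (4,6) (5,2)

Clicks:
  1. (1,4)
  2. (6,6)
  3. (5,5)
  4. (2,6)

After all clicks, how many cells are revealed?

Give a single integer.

Answer: 20

Derivation:
Click 1 (1,4) count=0: revealed 12 new [(0,3) (0,4) (0,5) (0,6) (1,3) (1,4) (1,5) (1,6) (2,3) (2,4) (2,5) (2,6)] -> total=12
Click 2 (6,6) count=0: revealed 8 new [(5,3) (5,4) (5,5) (5,6) (6,3) (6,4) (6,5) (6,6)] -> total=20
Click 3 (5,5) count=3: revealed 0 new [(none)] -> total=20
Click 4 (2,6) count=1: revealed 0 new [(none)] -> total=20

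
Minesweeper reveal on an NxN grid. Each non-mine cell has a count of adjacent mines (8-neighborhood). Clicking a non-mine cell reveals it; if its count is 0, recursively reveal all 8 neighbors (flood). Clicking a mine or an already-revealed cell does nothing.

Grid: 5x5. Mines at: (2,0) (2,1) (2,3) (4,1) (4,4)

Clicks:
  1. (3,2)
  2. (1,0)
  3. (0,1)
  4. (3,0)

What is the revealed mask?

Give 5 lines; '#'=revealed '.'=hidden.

Click 1 (3,2) count=3: revealed 1 new [(3,2)] -> total=1
Click 2 (1,0) count=2: revealed 1 new [(1,0)] -> total=2
Click 3 (0,1) count=0: revealed 9 new [(0,0) (0,1) (0,2) (0,3) (0,4) (1,1) (1,2) (1,3) (1,4)] -> total=11
Click 4 (3,0) count=3: revealed 1 new [(3,0)] -> total=12

Answer: #####
#####
.....
#.#..
.....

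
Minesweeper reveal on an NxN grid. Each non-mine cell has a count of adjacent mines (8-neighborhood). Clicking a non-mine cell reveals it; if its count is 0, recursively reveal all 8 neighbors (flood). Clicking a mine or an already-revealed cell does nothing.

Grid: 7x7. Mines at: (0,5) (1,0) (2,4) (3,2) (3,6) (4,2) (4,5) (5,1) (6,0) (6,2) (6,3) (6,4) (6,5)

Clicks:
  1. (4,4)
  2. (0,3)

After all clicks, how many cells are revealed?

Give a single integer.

Answer: 12

Derivation:
Click 1 (4,4) count=1: revealed 1 new [(4,4)] -> total=1
Click 2 (0,3) count=0: revealed 11 new [(0,1) (0,2) (0,3) (0,4) (1,1) (1,2) (1,3) (1,4) (2,1) (2,2) (2,3)] -> total=12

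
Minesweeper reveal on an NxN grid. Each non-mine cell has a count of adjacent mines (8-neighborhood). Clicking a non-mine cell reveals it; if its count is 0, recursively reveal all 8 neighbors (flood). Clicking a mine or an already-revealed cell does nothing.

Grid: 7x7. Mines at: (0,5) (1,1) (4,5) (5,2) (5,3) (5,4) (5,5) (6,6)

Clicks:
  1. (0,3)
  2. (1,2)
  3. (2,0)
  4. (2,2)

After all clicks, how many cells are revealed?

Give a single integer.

Answer: 31

Derivation:
Click 1 (0,3) count=0: revealed 31 new [(0,2) (0,3) (0,4) (1,2) (1,3) (1,4) (1,5) (1,6) (2,0) (2,1) (2,2) (2,3) (2,4) (2,5) (2,6) (3,0) (3,1) (3,2) (3,3) (3,4) (3,5) (3,6) (4,0) (4,1) (4,2) (4,3) (4,4) (5,0) (5,1) (6,0) (6,1)] -> total=31
Click 2 (1,2) count=1: revealed 0 new [(none)] -> total=31
Click 3 (2,0) count=1: revealed 0 new [(none)] -> total=31
Click 4 (2,2) count=1: revealed 0 new [(none)] -> total=31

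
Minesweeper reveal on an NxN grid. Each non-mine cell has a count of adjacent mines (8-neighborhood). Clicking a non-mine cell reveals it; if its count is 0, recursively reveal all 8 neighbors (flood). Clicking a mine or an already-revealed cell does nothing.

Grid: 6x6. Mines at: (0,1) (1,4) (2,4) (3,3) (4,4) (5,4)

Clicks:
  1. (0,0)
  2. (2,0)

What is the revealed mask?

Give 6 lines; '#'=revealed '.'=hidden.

Click 1 (0,0) count=1: revealed 1 new [(0,0)] -> total=1
Click 2 (2,0) count=0: revealed 17 new [(1,0) (1,1) (1,2) (2,0) (2,1) (2,2) (3,0) (3,1) (3,2) (4,0) (4,1) (4,2) (4,3) (5,0) (5,1) (5,2) (5,3)] -> total=18

Answer: #.....
###...
###...
###...
####..
####..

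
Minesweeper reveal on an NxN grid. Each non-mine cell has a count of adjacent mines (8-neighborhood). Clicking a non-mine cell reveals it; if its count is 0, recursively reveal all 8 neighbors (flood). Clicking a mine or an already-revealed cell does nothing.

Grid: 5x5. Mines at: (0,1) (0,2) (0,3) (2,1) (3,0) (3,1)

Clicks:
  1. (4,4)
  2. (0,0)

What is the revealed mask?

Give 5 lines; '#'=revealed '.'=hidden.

Click 1 (4,4) count=0: revealed 12 new [(1,2) (1,3) (1,4) (2,2) (2,3) (2,4) (3,2) (3,3) (3,4) (4,2) (4,3) (4,4)] -> total=12
Click 2 (0,0) count=1: revealed 1 new [(0,0)] -> total=13

Answer: #....
..###
..###
..###
..###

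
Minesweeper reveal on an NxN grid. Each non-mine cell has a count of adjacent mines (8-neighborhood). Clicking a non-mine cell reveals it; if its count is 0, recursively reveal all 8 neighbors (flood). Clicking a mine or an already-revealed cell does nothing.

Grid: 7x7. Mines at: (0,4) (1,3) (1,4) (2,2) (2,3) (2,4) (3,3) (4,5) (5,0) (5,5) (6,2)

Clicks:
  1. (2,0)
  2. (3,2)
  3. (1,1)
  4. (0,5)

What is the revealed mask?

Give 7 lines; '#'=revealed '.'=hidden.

Click 1 (2,0) count=0: revealed 12 new [(0,0) (0,1) (0,2) (1,0) (1,1) (1,2) (2,0) (2,1) (3,0) (3,1) (4,0) (4,1)] -> total=12
Click 2 (3,2) count=3: revealed 1 new [(3,2)] -> total=13
Click 3 (1,1) count=1: revealed 0 new [(none)] -> total=13
Click 4 (0,5) count=2: revealed 1 new [(0,5)] -> total=14

Answer: ###..#.
###....
##.....
###....
##.....
.......
.......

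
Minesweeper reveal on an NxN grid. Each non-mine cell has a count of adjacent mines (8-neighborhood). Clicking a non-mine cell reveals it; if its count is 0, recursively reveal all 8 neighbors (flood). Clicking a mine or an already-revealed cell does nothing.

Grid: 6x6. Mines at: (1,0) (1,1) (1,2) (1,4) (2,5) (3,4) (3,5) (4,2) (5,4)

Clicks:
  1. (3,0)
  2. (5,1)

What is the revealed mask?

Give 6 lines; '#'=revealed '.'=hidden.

Answer: ......
......
##....
##....
##....
##....

Derivation:
Click 1 (3,0) count=0: revealed 8 new [(2,0) (2,1) (3,0) (3,1) (4,0) (4,1) (5,0) (5,1)] -> total=8
Click 2 (5,1) count=1: revealed 0 new [(none)] -> total=8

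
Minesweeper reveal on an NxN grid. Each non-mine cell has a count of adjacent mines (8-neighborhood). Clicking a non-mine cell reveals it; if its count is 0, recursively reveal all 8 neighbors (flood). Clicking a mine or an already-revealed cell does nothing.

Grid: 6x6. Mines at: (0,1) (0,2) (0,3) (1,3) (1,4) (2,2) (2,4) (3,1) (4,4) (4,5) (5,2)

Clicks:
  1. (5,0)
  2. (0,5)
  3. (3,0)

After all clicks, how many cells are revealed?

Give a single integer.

Click 1 (5,0) count=0: revealed 4 new [(4,0) (4,1) (5,0) (5,1)] -> total=4
Click 2 (0,5) count=1: revealed 1 new [(0,5)] -> total=5
Click 3 (3,0) count=1: revealed 1 new [(3,0)] -> total=6

Answer: 6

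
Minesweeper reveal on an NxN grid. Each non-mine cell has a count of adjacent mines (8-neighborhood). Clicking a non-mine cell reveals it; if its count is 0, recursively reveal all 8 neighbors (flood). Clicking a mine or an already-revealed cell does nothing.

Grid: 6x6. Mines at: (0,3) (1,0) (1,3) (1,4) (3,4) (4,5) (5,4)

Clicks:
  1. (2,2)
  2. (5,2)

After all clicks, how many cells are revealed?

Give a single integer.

Answer: 16

Derivation:
Click 1 (2,2) count=1: revealed 1 new [(2,2)] -> total=1
Click 2 (5,2) count=0: revealed 15 new [(2,0) (2,1) (2,3) (3,0) (3,1) (3,2) (3,3) (4,0) (4,1) (4,2) (4,3) (5,0) (5,1) (5,2) (5,3)] -> total=16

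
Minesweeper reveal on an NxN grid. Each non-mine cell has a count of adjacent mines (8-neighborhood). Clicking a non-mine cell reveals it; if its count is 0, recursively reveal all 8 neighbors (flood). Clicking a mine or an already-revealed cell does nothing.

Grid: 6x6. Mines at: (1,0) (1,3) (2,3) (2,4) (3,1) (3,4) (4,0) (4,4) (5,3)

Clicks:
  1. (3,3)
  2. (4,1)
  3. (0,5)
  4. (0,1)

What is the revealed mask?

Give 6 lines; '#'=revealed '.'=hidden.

Answer: .#..##
....##
......
...#..
.#....
......

Derivation:
Click 1 (3,3) count=4: revealed 1 new [(3,3)] -> total=1
Click 2 (4,1) count=2: revealed 1 new [(4,1)] -> total=2
Click 3 (0,5) count=0: revealed 4 new [(0,4) (0,5) (1,4) (1,5)] -> total=6
Click 4 (0,1) count=1: revealed 1 new [(0,1)] -> total=7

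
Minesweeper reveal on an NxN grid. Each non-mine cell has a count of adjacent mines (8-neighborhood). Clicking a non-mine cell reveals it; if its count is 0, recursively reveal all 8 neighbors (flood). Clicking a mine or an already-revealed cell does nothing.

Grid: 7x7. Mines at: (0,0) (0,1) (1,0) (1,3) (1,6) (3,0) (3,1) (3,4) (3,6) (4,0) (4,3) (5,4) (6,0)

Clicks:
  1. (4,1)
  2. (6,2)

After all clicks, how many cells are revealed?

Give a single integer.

Answer: 7

Derivation:
Click 1 (4,1) count=3: revealed 1 new [(4,1)] -> total=1
Click 2 (6,2) count=0: revealed 6 new [(5,1) (5,2) (5,3) (6,1) (6,2) (6,3)] -> total=7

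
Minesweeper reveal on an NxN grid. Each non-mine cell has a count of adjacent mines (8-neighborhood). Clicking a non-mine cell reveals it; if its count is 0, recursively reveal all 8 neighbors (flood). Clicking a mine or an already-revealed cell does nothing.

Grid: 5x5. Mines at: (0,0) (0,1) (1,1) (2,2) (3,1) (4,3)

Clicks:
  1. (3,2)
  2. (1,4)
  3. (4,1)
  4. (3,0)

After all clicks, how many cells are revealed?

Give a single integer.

Click 1 (3,2) count=3: revealed 1 new [(3,2)] -> total=1
Click 2 (1,4) count=0: revealed 10 new [(0,2) (0,3) (0,4) (1,2) (1,3) (1,4) (2,3) (2,4) (3,3) (3,4)] -> total=11
Click 3 (4,1) count=1: revealed 1 new [(4,1)] -> total=12
Click 4 (3,0) count=1: revealed 1 new [(3,0)] -> total=13

Answer: 13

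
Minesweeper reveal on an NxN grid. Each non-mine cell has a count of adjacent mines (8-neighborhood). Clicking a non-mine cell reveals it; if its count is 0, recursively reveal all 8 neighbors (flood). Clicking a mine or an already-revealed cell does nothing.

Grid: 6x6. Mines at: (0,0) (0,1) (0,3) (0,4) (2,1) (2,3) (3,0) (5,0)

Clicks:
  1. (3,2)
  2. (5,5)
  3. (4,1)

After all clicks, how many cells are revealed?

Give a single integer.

Click 1 (3,2) count=2: revealed 1 new [(3,2)] -> total=1
Click 2 (5,5) count=0: revealed 18 new [(1,4) (1,5) (2,4) (2,5) (3,1) (3,3) (3,4) (3,5) (4,1) (4,2) (4,3) (4,4) (4,5) (5,1) (5,2) (5,3) (5,4) (5,5)] -> total=19
Click 3 (4,1) count=2: revealed 0 new [(none)] -> total=19

Answer: 19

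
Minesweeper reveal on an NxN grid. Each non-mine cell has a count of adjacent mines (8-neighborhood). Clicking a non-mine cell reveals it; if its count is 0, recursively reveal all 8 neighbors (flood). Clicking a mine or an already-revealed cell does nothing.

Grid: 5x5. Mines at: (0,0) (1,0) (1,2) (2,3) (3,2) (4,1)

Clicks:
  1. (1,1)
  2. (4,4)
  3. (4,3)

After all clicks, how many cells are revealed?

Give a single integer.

Answer: 5

Derivation:
Click 1 (1,1) count=3: revealed 1 new [(1,1)] -> total=1
Click 2 (4,4) count=0: revealed 4 new [(3,3) (3,4) (4,3) (4,4)] -> total=5
Click 3 (4,3) count=1: revealed 0 new [(none)] -> total=5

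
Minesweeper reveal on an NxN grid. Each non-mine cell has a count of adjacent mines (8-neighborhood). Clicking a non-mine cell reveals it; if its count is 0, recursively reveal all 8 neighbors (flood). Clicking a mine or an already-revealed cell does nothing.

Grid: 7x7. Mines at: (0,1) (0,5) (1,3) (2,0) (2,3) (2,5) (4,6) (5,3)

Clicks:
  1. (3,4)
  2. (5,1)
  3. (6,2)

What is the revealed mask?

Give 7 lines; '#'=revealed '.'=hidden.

Answer: .......
.......
.......
###.#..
###....
###....
###....

Derivation:
Click 1 (3,4) count=2: revealed 1 new [(3,4)] -> total=1
Click 2 (5,1) count=0: revealed 12 new [(3,0) (3,1) (3,2) (4,0) (4,1) (4,2) (5,0) (5,1) (5,2) (6,0) (6,1) (6,2)] -> total=13
Click 3 (6,2) count=1: revealed 0 new [(none)] -> total=13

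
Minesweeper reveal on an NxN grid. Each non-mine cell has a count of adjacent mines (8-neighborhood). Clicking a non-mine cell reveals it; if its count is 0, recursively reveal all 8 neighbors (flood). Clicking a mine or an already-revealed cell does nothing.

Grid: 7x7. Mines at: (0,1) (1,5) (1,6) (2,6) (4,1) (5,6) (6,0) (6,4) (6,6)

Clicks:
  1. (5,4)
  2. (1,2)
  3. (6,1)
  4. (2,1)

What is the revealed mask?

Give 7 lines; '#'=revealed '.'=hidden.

Answer: ..###..
#####..
######.
######.
..####.
..####.
.#.....

Derivation:
Click 1 (5,4) count=1: revealed 1 new [(5,4)] -> total=1
Click 2 (1,2) count=1: revealed 1 new [(1,2)] -> total=2
Click 3 (6,1) count=1: revealed 1 new [(6,1)] -> total=3
Click 4 (2,1) count=0: revealed 26 new [(0,2) (0,3) (0,4) (1,0) (1,1) (1,3) (1,4) (2,0) (2,1) (2,2) (2,3) (2,4) (2,5) (3,0) (3,1) (3,2) (3,3) (3,4) (3,5) (4,2) (4,3) (4,4) (4,5) (5,2) (5,3) (5,5)] -> total=29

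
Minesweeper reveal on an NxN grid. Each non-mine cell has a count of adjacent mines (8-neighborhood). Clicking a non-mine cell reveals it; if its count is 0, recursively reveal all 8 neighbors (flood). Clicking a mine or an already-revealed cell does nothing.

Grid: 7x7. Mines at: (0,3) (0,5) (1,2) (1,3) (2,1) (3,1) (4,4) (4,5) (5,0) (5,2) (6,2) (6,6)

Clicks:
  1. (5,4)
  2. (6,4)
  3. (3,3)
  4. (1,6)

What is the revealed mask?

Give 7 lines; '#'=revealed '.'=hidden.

Answer: .......
......#
.......
...#...
.......
...###.
...###.

Derivation:
Click 1 (5,4) count=2: revealed 1 new [(5,4)] -> total=1
Click 2 (6,4) count=0: revealed 5 new [(5,3) (5,5) (6,3) (6,4) (6,5)] -> total=6
Click 3 (3,3) count=1: revealed 1 new [(3,3)] -> total=7
Click 4 (1,6) count=1: revealed 1 new [(1,6)] -> total=8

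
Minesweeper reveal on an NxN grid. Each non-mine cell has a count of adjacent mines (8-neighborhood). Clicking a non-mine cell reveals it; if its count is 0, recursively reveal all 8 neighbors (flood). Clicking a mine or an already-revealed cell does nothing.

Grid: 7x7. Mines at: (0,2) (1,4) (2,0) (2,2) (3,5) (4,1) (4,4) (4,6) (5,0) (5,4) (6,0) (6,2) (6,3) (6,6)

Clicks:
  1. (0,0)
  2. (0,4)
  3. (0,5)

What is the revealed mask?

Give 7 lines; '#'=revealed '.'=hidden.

Click 1 (0,0) count=0: revealed 4 new [(0,0) (0,1) (1,0) (1,1)] -> total=4
Click 2 (0,4) count=1: revealed 1 new [(0,4)] -> total=5
Click 3 (0,5) count=1: revealed 1 new [(0,5)] -> total=6

Answer: ##..##.
##.....
.......
.......
.......
.......
.......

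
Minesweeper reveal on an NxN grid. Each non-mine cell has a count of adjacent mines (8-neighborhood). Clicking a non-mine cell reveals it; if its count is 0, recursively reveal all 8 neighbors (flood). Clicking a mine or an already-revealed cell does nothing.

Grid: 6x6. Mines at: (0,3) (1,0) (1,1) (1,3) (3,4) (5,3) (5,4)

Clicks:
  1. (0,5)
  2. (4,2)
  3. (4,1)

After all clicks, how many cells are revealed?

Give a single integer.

Answer: 21

Derivation:
Click 1 (0,5) count=0: revealed 6 new [(0,4) (0,5) (1,4) (1,5) (2,4) (2,5)] -> total=6
Click 2 (4,2) count=1: revealed 1 new [(4,2)] -> total=7
Click 3 (4,1) count=0: revealed 14 new [(2,0) (2,1) (2,2) (2,3) (3,0) (3,1) (3,2) (3,3) (4,0) (4,1) (4,3) (5,0) (5,1) (5,2)] -> total=21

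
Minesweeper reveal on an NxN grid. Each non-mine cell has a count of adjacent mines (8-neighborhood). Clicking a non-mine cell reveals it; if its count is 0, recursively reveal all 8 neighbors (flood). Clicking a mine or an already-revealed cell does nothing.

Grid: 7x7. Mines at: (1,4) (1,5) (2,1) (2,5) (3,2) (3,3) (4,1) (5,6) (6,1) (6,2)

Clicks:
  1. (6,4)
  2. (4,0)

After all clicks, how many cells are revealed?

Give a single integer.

Click 1 (6,4) count=0: revealed 9 new [(4,3) (4,4) (4,5) (5,3) (5,4) (5,5) (6,3) (6,4) (6,5)] -> total=9
Click 2 (4,0) count=1: revealed 1 new [(4,0)] -> total=10

Answer: 10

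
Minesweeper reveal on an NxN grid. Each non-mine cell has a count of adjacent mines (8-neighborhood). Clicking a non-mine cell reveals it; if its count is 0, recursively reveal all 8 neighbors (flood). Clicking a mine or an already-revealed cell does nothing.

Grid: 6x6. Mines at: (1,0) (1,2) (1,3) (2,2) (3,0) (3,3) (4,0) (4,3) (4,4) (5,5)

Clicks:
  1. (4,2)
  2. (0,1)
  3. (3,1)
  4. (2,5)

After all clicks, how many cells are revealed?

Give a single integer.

Answer: 11

Derivation:
Click 1 (4,2) count=2: revealed 1 new [(4,2)] -> total=1
Click 2 (0,1) count=2: revealed 1 new [(0,1)] -> total=2
Click 3 (3,1) count=3: revealed 1 new [(3,1)] -> total=3
Click 4 (2,5) count=0: revealed 8 new [(0,4) (0,5) (1,4) (1,5) (2,4) (2,5) (3,4) (3,5)] -> total=11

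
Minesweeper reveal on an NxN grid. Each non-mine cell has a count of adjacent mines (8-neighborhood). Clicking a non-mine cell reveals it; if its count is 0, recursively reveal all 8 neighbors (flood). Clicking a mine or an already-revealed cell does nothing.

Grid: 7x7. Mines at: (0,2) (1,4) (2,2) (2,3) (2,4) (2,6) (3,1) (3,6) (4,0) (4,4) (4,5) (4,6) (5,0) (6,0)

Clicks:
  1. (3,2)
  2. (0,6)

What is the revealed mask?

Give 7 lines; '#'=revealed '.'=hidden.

Answer: .....##
.....##
.......
..#....
.......
.......
.......

Derivation:
Click 1 (3,2) count=3: revealed 1 new [(3,2)] -> total=1
Click 2 (0,6) count=0: revealed 4 new [(0,5) (0,6) (1,5) (1,6)] -> total=5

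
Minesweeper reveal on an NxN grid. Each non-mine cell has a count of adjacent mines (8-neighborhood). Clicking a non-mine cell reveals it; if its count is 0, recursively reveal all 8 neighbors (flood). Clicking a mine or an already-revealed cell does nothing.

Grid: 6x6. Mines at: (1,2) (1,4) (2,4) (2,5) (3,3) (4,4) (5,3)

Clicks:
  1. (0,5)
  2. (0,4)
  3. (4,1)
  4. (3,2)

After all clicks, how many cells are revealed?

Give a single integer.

Answer: 18

Derivation:
Click 1 (0,5) count=1: revealed 1 new [(0,5)] -> total=1
Click 2 (0,4) count=1: revealed 1 new [(0,4)] -> total=2
Click 3 (4,1) count=0: revealed 16 new [(0,0) (0,1) (1,0) (1,1) (2,0) (2,1) (2,2) (3,0) (3,1) (3,2) (4,0) (4,1) (4,2) (5,0) (5,1) (5,2)] -> total=18
Click 4 (3,2) count=1: revealed 0 new [(none)] -> total=18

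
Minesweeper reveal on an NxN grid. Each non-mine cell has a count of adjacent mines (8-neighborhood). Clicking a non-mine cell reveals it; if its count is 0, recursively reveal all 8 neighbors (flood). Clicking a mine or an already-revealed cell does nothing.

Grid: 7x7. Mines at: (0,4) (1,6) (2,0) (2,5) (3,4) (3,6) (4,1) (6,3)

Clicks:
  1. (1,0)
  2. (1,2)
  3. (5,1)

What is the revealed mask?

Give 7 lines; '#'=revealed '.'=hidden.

Answer: ####...
####...
.###...
.###...
.......
.#.....
.......

Derivation:
Click 1 (1,0) count=1: revealed 1 new [(1,0)] -> total=1
Click 2 (1,2) count=0: revealed 13 new [(0,0) (0,1) (0,2) (0,3) (1,1) (1,2) (1,3) (2,1) (2,2) (2,3) (3,1) (3,2) (3,3)] -> total=14
Click 3 (5,1) count=1: revealed 1 new [(5,1)] -> total=15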